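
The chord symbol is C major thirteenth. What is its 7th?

B

Root of C major thirteenth = C. The 7th is a major 7th: C up a major 7th → B.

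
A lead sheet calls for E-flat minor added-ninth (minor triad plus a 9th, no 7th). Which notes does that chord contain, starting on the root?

E-flat minor added-ninth: minor added-ninth on E-flat.
- root: E-flat
- minor 3rd: G-flat
- perfect 5th: B-flat
- major 9th: F

E-flat – G-flat – B-flat – F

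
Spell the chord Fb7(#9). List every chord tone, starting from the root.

Fb7(#9): dominant seventh sharp nine on F♭.
- root: F♭
- major 3rd: A♭
- perfect 5th: C♭
- minor 7th: E𝄫
- augmented 9th: G

F♭, A♭, C♭, E𝄫, G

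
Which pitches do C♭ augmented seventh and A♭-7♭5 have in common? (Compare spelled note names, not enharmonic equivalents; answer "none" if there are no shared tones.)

C♭ augmented seventh = Cb, Eb, G, Bbb.
A♭-7♭5 = Ab, Cb, Ebb, Gb.
Shared: Cb.

Cb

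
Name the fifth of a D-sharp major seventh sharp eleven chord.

Root of D-sharp major seventh sharp eleven = D#. The 5th is a perfect 5th: D# up a perfect 5th → A#.

A#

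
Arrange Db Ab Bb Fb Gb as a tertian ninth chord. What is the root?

Arranged so that each adjacent pair is a third by letter name: Gb – Bb – Db – Fb – Ab.
The bottom of that stack, Gb, is the root (this is Gb dominant ninth).

Gb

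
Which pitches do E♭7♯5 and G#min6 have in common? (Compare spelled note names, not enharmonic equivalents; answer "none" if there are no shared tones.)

B

E♭7♯5: Eb G B Db
G#min6: G# B D# E#
Common to both → B.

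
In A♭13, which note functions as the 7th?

G♭

Root of A♭13 = A♭. The 7th is a minor 7th: A♭ up a minor 7th → G♭.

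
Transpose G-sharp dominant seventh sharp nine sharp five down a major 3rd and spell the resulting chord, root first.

E, G#, B#, D, F##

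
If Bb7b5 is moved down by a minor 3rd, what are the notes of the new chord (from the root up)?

A minor 3rd down from B♭ is G, so the new chord is G dominant seventh flat five.
- root: G
- major 3rd: B
- diminished 5th: D♭
- minor 7th: F

G B D♭ F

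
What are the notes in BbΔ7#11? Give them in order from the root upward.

Bb  D  F  A  E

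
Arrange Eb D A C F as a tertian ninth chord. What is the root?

Stacking in thirds gives D – F – A – C – Eb, so D is the root — D minor seventh flat nine.

D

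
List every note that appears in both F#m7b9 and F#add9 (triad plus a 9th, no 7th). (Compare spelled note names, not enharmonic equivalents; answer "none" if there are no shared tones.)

F#m7b9 = F♯, A, C♯, E, G.
F#add9 = F♯, A♯, C♯, G♯.
Shared: F♯, C♯.

F♯, C♯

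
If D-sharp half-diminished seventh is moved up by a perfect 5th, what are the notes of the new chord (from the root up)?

A-sharp, C-sharp, E, G-sharp

D-sharp up a perfect 5th → A-sharp. New chord: A-sharp half-diminished seventh.
A-sharp — root
C-sharp — minor 3rd
E — diminished 5th
G-sharp — minor 7th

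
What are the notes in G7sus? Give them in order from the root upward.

G, C, D, F

G7sus is a dominant seventh suspended fourth built on G.
G — root
C — perfect 4th
D — perfect 5th
F — minor 7th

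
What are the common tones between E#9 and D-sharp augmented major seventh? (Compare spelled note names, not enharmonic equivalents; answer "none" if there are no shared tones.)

E#9: E♯ G𝄪 B♯ D♯ F𝄪
D-sharp augmented major seventh: D♯ F𝄪 A𝄪 C𝄪
Common to both → D♯, F𝄪.

D♯, F𝄪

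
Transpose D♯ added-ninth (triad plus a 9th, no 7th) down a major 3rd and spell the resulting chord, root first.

A major 3rd down from D-sharp is B, so the new chord is B added-ninth.
root → B
3rd (major 3rd) → D-sharp
5th (perfect 5th) → F-sharp
9th (major 9th) → C-sharp

B  D-sharp  F-sharp  C-sharp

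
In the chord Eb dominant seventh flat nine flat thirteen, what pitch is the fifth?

Eb dominant seventh flat nine flat thirteen is built on E-flat; its 5th is a perfect 5th above the root.
A fifth above E uses the letter B, and the perfect 5th above E-flat is B-flat.

B-flat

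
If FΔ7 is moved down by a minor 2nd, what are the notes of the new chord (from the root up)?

E  G#  B  D#

Transposed root: F → E (minor 2nd down). So we spell E major seventh:
- root: E
- major 3rd: G#
- perfect 5th: B
- major 7th: D#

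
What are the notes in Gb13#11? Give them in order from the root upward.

Gb13#11 is a dominant thirteenth sharp eleven built on G♭.
root → G♭
3rd (major 3rd) → B♭
5th (perfect 5th) → D♭
7th (minor 7th) → F♭
9th (major 9th) → A♭
11th (augmented 11th) → C
13th (major 13th) → E♭

G♭ B♭ D♭ F♭ A♭ C E♭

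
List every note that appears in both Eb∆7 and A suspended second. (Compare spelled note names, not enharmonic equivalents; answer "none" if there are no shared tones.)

none

Eb∆7 = E♭, G, B♭, D.
A suspended second = A, B, E.
Shared: none.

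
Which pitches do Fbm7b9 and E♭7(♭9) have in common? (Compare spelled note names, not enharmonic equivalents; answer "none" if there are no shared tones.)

F♭

Fbm7b9: F♭ A𝄫 C♭ E𝄫 G𝄫
E♭7(♭9): E♭ G B♭ D♭ F♭
Common to both → F♭.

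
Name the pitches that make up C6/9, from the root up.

C, E, G, A, D

Root C, quality six-nine:
C — root
E — major 3rd
G — perfect 5th
A — major 6th
D — major 9th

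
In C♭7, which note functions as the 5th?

Gb

C♭7 is built on Cb; its 5th is a perfect 5th above the root.
A fifth above C uses the letter G, and the perfect 5th above Cb is Gb.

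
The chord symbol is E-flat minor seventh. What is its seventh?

E-flat minor seventh is built on E-flat; its 7th is a minor 7th above the root.
A seventh above E uses the letter D, and the minor 7th above E-flat is D-flat.

D-flat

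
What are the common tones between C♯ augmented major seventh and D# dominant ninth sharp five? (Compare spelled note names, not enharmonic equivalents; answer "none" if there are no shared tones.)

C♯ augmented major seventh: C-sharp E-sharp G-double-sharp B-sharp
D# dominant ninth sharp five: D-sharp F-double-sharp A-double-sharp C-sharp E-sharp
Common to both → C-sharp, E-sharp.

C-sharp, E-sharp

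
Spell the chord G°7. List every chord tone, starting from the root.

G, Bb, Db, Fb

G°7: diminished seventh on G.
G — root
Bb — minor 3rd
Db — diminished 5th
Fb — diminished 7th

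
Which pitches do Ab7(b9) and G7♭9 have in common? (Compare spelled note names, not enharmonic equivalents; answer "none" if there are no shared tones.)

Ab7(b9) = Ab, C, Eb, Gb, Bbb.
G7♭9 = G, B, D, F, Ab.
Shared: Ab.

Ab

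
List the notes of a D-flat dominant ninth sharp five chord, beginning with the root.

Db, F, A, Cb, Eb

D-flat dominant ninth sharp five is a dominant ninth sharp five built on Db.
- root: Db
- major 3rd: F
- augmented 5th: A
- minor 7th: Cb
- major 9th: Eb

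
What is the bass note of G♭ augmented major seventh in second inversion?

G♭ augmented major seventh in root position is G-flat–B-flat–D–F.
Second inversion places the fifth in the bass, which is D.

D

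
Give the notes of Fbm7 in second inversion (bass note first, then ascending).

Cb – Ebb – Fb – Abb

Fbm7 = Fb–Abb–Cb–Ebb; second inversion → fifth (Cb) lowest.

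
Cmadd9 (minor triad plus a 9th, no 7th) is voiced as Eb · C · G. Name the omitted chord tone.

The full Cmadd9 chord is C, Eb, G, D.
Comparing with the voicing, the major 9th (9th) — D — is absent.

D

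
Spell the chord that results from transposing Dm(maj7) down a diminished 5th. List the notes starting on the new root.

G♯ B D♯ F𝄪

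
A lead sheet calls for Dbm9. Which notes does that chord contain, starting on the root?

Root Db, quality minor ninth:
Db — root
Fb — minor 3rd
Ab — perfect 5th
Cb — minor 7th
Eb — major 9th

Db, Fb, Ab, Cb, Eb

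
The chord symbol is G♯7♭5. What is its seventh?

F#

G♯7♭5 is built on G#; its 7th is a minor 7th above the root.
A seventh above G uses the letter F, and the minor 7th above G# is F#.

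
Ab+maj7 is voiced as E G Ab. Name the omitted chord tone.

Ab+maj7 = Ab, C, E, G. The voicing lacks the 3rd (major 3rd), C.

C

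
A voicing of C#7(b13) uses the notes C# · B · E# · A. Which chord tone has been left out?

G#

C#7(b13) = C#, E#, G#, B, A. The voicing lacks the 5th (perfect 5th), G#.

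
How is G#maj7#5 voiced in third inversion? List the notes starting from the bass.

F𝄪 – G♯ – B♯ – D𝄪

G#maj7#5 = G♯–B♯–D𝄪–F𝄪; third inversion → seventh (F𝄪) lowest.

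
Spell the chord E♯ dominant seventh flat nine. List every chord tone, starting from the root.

E-sharp G-double-sharp B-sharp D-sharp F-sharp

E♯ dominant seventh flat nine is a dominant seventh flat nine built on E-sharp.
- root: E-sharp
- major 3rd: G-double-sharp
- perfect 5th: B-sharp
- minor 7th: D-sharp
- minor 9th: F-sharp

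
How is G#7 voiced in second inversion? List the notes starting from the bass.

D# – F# – G# – B#

In root position, G#7 is G#–B#–D#–F#.
Second inversion puts the fifth (D#) in the bass.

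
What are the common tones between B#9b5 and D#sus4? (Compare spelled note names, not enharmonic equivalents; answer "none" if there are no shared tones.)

A#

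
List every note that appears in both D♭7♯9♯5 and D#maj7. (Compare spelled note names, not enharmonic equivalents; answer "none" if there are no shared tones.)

none

D♭7♯9♯5: D♭ F A C♭ E
D#maj7: D♯ F𝄪 A♯ C𝄪
Common to both → none.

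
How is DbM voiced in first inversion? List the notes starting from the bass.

DbM = Db–F–Ab; first inversion → third (F) lowest.

F – Ab – Db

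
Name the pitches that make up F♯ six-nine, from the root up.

F♯ six-nine is a six-nine built on F#.
F# — root
A# — major 3rd
C# — perfect 5th
D# — major 6th
G# — major 9th

F#, A#, C#, D#, G#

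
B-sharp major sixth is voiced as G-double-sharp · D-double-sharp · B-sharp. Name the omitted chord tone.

F-double-sharp

B-sharp major sixth = B-sharp, D-double-sharp, F-double-sharp, G-double-sharp. The voicing lacks the 5th (perfect 5th), F-double-sharp.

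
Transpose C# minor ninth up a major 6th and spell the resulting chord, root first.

Transposed root: C# → A# (major 6th up). So we spell A# minor ninth:
root → A#
3rd (minor 3rd) → C#
5th (perfect 5th) → E#
7th (minor 7th) → G#
9th (major 9th) → B#

A#, C#, E#, G#, B#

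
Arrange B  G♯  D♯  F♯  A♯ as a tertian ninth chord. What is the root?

Stacking in thirds gives G♯ – B – D♯ – F♯ – A♯, so G♯ is the root — G♯ minor ninth.

G♯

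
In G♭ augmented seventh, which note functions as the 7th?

G♭ augmented seventh is built on G-flat; its 7th is a minor 7th above the root.
A seventh above G uses the letter F, and the minor 7th above G-flat is F-flat.

F-flat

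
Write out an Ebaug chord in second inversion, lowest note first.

In root position, Ebaug is E♭–G–B.
Second inversion puts the fifth (B) in the bass.

B  E♭  G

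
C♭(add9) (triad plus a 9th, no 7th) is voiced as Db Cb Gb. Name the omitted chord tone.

Eb

C♭(add9) = Cb, Eb, Gb, Db. The voicing lacks the 3rd (major 3rd), Eb.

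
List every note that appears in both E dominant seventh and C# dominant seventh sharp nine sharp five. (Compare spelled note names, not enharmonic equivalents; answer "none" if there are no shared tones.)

E dominant seventh: E G-sharp B D
C# dominant seventh sharp nine sharp five: C-sharp E-sharp G-double-sharp B D-double-sharp
Common to both → B.

B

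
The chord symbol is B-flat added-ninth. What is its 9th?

Root of B-flat added-ninth = B-flat. The 9th is a major 9th: B-flat up a major 9th → C.

C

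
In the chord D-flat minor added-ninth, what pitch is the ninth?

E-flat

Root of D-flat minor added-ninth = D-flat. The 9th is a major 9th: D-flat up a major 9th → E-flat.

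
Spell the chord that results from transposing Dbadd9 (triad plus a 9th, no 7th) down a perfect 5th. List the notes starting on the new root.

D♭ down a perfect 5th → G♭. New chord: G♭ added-ninth.
G♭ — root
B♭ — major 3rd
D♭ — perfect 5th
A♭ — major 9th

G♭ – B♭ – D♭ – A♭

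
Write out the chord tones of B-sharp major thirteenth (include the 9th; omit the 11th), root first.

B#  D##  F##  A##  C##  G##

Root B#, quality major thirteenth:
Root: B#
Major 3rd (3rd): D##
Perfect 5th (5th): F##
Major 7th (7th): A##
Major 9th (9th): C##
Major 13th (13th): G##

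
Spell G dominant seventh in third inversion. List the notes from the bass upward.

F, G, B, D

In root position, G dominant seventh is G–B–D–F.
Third inversion puts the seventh (F) in the bass.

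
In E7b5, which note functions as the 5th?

Bb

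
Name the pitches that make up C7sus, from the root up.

C F G Bb

C7sus: dominant seventh suspended fourth on C.
Root: C
Perfect 4th (4th): F
Perfect 5th (5th): G
Minor 7th (7th): Bb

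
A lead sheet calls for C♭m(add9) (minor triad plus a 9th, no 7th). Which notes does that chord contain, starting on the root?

C♭m(add9) is a minor added-ninth built on Cb.
Root: Cb
Minor 3rd (3rd): Ebb
Perfect 5th (5th): Gb
Major 9th (9th): Db

Cb, Ebb, Gb, Db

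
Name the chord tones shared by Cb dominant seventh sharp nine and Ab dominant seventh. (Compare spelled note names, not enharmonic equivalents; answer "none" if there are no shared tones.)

E-flat, G-flat

Cb dominant seventh sharp nine = C-flat, E-flat, G-flat, B-double-flat, D.
Ab dominant seventh = A-flat, C, E-flat, G-flat.
Shared: E-flat, G-flat.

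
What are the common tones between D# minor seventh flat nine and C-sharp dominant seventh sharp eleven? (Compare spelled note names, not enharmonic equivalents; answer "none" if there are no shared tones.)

C-sharp

D# minor seventh flat nine = D-sharp, F-sharp, A-sharp, C-sharp, E.
C-sharp dominant seventh sharp eleven = C-sharp, E-sharp, G-sharp, B, F-double-sharp.
Shared: C-sharp.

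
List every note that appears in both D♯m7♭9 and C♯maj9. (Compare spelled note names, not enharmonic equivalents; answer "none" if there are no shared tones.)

D# – C#

D♯m7♭9 = D#, F#, A#, C#, E.
C♯maj9 = C#, E#, G#, B#, D#.
Shared: D#, C#.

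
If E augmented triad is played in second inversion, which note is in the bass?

E augmented triad = E–G-sharp–B-sharp. Second inversion → fifth in the bass = B-sharp.

B-sharp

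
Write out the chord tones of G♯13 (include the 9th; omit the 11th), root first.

G# – B# – D# – F# – A# – E#

G♯13: dominant thirteenth on G#.
G# — root
B# — major 3rd
D# — perfect 5th
F# — minor 7th
A# — major 9th
E# — major 13th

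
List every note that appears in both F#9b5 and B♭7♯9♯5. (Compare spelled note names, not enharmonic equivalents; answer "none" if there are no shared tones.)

F#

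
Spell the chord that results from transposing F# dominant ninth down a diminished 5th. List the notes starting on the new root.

A diminished 5th down from F# is B#, so the new chord is B# dominant ninth.
root → B#
3rd (major 3rd) → D##
5th (perfect 5th) → F##
7th (minor 7th) → A#
9th (major 9th) → C##

B#, D##, F##, A#, C##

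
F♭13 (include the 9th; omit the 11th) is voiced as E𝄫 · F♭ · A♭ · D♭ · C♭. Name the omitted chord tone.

F♭13 = F♭, A♭, C♭, E𝄫, G♭, D♭. The voicing lacks the 9th (major 9th), G♭.

G♭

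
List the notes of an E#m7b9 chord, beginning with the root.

E#  G#  B#  D#  F#

E#m7b9 is a minor seventh flat nine built on E#.
E# — root
G# — minor 3rd
B# — perfect 5th
D# — minor 7th
F# — minor 9th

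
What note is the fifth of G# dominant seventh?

D#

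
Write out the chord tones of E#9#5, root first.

E#9#5: dominant ninth sharp five on E#.
root → E#
3rd (major 3rd) → G##
5th (augmented 5th) → B##
7th (minor 7th) → D#
9th (major 9th) → F##

E#  G##  B##  D#  F##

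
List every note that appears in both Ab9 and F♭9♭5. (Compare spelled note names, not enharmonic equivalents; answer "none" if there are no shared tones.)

Ab9: Ab C Eb Gb Bb
F♭9♭5: Fb Ab Cbb Ebb Gb
Common to both → Ab, Gb.

Ab, Gb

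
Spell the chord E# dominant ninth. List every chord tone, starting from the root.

E-sharp  G-double-sharp  B-sharp  D-sharp  F-double-sharp

Root E-sharp, quality dominant ninth:
Root: E-sharp
Major 3rd (3rd): G-double-sharp
Perfect 5th (5th): B-sharp
Minor 7th (7th): D-sharp
Major 9th (9th): F-double-sharp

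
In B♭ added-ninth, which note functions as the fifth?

F

Root of B♭ added-ninth = B♭. The 5th is a perfect 5th: B♭ up a perfect 5th → F.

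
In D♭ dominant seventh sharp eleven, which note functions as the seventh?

Cb

Root of D♭ dominant seventh sharp eleven = Db. The 7th is a minor 7th: Db up a minor 7th → Cb.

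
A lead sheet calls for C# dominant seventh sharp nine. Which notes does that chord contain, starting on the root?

C♯ – E♯ – G♯ – B – D𝄪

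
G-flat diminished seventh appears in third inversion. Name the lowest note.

G-flat diminished seventh = Gb–Bbb–Dbb–Fbb. Third inversion → seventh in the bass = Fbb.

Fbb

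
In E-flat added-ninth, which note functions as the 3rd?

G

E-flat added-ninth is built on Eb; its 3rd is a major 3rd above the root.
A third above E uses the letter G, and the major 3rd above Eb is G.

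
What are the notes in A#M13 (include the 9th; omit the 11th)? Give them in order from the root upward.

A# – C## – E# – G## – B# – F##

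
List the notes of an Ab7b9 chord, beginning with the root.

Ab – C – Eb – Gb – Bbb

Ab7b9 is a dominant seventh flat nine built on Ab.
Ab — root
C — major 3rd
Eb — perfect 5th
Gb — minor 7th
Bbb — minor 9th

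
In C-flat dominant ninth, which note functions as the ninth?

Root of C-flat dominant ninth = C-flat. The 9th is a major 9th: C-flat up a major 9th → D-flat.

D-flat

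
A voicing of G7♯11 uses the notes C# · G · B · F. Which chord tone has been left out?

G7♯11 = G, B, D, F, C#. The voicing lacks the 5th (perfect 5th), D.

D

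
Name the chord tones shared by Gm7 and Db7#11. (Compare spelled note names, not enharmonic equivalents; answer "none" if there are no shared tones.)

G – F

Gm7 = G, Bb, D, F.
Db7#11 = Db, F, Ab, Cb, G.
Shared: G, F.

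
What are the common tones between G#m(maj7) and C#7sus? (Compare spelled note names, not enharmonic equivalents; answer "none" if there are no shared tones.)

G♯ – B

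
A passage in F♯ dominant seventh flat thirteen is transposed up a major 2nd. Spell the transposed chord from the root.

Transposed root: F-sharp → G-sharp (major 2nd up). So we spell G-sharp dominant seventh flat thirteen:
- root: G-sharp
- major 3rd: B-sharp
- perfect 5th: D-sharp
- minor 7th: F-sharp
- minor 13th: E

G-sharp  B-sharp  D-sharp  F-sharp  E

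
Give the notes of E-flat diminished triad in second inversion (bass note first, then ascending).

B-double-flat  E-flat  G-flat

In root position, E-flat diminished triad is E-flat–G-flat–B-double-flat.
Second inversion puts the fifth (B-double-flat) in the bass.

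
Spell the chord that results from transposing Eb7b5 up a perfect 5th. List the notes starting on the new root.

A perfect 5th up from Eb is Bb, so the new chord is Bb dominant seventh flat five.
- root: Bb
- major 3rd: D
- diminished 5th: Fb
- minor 7th: Ab

Bb, D, Fb, Ab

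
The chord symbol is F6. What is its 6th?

Root of F6 = F. The 6th is a major 6th: F up a major 6th → D.

D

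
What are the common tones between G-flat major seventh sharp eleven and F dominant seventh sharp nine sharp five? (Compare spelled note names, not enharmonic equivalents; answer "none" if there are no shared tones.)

G-flat major seventh sharp eleven = G-flat, B-flat, D-flat, F, C.
F dominant seventh sharp nine sharp five = F, A, C-sharp, E-flat, G-sharp.
Shared: F.

F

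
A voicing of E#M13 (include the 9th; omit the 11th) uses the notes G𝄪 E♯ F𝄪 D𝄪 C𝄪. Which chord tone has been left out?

E#M13 = E♯, G𝄪, B♯, D𝄪, F𝄪, C𝄪. The voicing lacks the 5th (perfect 5th), B♯.

B♯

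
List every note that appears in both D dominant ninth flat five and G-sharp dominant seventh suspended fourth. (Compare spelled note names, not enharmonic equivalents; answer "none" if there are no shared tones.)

F#

D dominant ninth flat five = D, F#, Ab, C, E.
G-sharp dominant seventh suspended fourth = G#, C#, D#, F#.
Shared: F#.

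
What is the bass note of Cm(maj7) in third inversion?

Cm(maj7) in root position is C–Eb–G–B.
Third inversion places the seventh in the bass, which is B.

B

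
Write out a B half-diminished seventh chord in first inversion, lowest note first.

D F A B

In root position, B half-diminished seventh is B–D–F–A.
First inversion puts the third (D) in the bass.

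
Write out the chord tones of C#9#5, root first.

C#  E#  G##  B  D#

C#9#5: dominant ninth sharp five on C#.
C# — root
E# — major 3rd
G## — augmented 5th
B — minor 7th
D# — major 9th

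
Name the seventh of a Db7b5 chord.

Cb

Root of Db7b5 = Db. The 7th is a minor 7th: Db up a minor 7th → Cb.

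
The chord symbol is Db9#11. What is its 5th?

A♭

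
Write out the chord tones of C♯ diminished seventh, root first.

C♯, E, G, B♭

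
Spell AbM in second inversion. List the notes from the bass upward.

E♭, A♭, C

In root position, AbM is A♭–C–E♭.
Second inversion puts the fifth (E♭) in the bass.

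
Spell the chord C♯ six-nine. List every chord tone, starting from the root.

C♯ six-nine: six-nine on C-sharp.
root → C-sharp
3rd (major 3rd) → E-sharp
5th (perfect 5th) → G-sharp
6th (major 6th) → A-sharp
9th (major 9th) → D-sharp

C-sharp  E-sharp  G-sharp  A-sharp  D-sharp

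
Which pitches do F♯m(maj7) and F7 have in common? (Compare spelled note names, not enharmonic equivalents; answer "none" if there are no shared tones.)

A

F♯m(maj7): F# A C# E#
F7: F A C Eb
Common to both → A.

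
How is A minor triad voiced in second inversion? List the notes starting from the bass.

In root position, A minor triad is A–C–E.
Second inversion puts the fifth (E) in the bass.

E, A, C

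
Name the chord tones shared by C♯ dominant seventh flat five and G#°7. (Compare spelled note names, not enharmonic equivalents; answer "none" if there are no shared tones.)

C♯ dominant seventh flat five: C# E# G B
G#°7: G# B D F
Common to both → B.

B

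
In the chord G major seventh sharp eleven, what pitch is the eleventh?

C#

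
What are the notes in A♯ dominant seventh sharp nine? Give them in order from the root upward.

A♯ dominant seventh sharp nine is a dominant seventh sharp nine built on A♯.
root → A♯
3rd (major 3rd) → C𝄪
5th (perfect 5th) → E♯
7th (minor 7th) → G♯
9th (augmented 9th) → B𝄪

A♯, C𝄪, E♯, G♯, B𝄪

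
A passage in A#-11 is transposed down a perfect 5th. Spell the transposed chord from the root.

Transposed root: A# → D# (perfect 5th down). So we spell D# minor eleventh:
Root: D#
Minor 3rd (3rd): F#
Perfect 5th (5th): A#
Minor 7th (7th): C#
Major 9th (9th): E#
Perfect 11th (11th): G#

D#, F#, A#, C#, E#, G#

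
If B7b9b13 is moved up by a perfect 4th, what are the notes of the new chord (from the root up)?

B up a perfect 4th → E. New chord: E dominant seventh flat nine flat thirteen.
root → E
3rd (major 3rd) → G#
5th (perfect 5th) → B
7th (minor 7th) → D
9th (minor 9th) → F
13th (minor 13th) → C

E  G#  B  D  F  C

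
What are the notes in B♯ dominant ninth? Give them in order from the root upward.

B♯ dominant ninth is a dominant ninth built on B♯.
root → B♯
3rd (major 3rd) → D𝄪
5th (perfect 5th) → F𝄪
7th (minor 7th) → A♯
9th (major 9th) → C𝄪

B♯ D𝄪 F𝄪 A♯ C𝄪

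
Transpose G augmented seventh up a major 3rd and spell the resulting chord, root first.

B D-sharp F-double-sharp A

G up a major 3rd → B. New chord: B augmented seventh.
Root: B
Major 3rd (3rd): D-sharp
Augmented 5th (5th): F-double-sharp
Minor 7th (7th): A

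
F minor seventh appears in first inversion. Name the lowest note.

F minor seventh in root position is F–Ab–C–Eb.
First inversion places the third in the bass, which is Ab.

Ab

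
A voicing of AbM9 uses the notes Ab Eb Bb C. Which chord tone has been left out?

The full AbM9 chord is Ab, C, Eb, G, Bb.
Comparing with the voicing, the major 7th (7th) — G — is absent.

G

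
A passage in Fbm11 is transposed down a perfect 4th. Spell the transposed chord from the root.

A perfect 4th down from F♭ is C♭, so the new chord is C♭ minor eleventh.
C♭ — root
E𝄫 — minor 3rd
G♭ — perfect 5th
B𝄫 — minor 7th
D♭ — major 9th
F♭ — perfect 11th

C♭, E𝄫, G♭, B𝄫, D♭, F♭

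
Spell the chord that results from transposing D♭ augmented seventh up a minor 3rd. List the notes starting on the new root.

A minor 3rd up from D-flat is F-flat, so the new chord is F-flat augmented seventh.
Root: F-flat
Major 3rd (3rd): A-flat
Augmented 5th (5th): C
Minor 7th (7th): E-double-flat

F-flat  A-flat  C  E-double-flat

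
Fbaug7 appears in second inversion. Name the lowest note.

C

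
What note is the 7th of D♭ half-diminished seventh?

Cb

D♭ half-diminished seventh is built on Db; its 7th is a minor 7th above the root.
A seventh above D uses the letter C, and the minor 7th above Db is Cb.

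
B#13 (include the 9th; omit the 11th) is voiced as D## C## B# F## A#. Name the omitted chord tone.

The full B#13 chord is B#, D##, F##, A#, C##, G##.
Comparing with the voicing, the major 13th (13th) — G## — is absent.

G##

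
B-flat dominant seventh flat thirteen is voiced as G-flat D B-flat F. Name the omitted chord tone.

A-flat

B-flat dominant seventh flat thirteen = B-flat, D, F, A-flat, G-flat. The voicing lacks the 7th (minor 7th), A-flat.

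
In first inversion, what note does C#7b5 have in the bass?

C#7b5 in root position is C#–E#–G–B.
First inversion places the third in the bass, which is E#.

E#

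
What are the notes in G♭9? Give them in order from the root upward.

Root Gb, quality dominant ninth:
Gb — root
Bb — major 3rd
Db — perfect 5th
Fb — minor 7th
Ab — major 9th

Gb, Bb, Db, Fb, Ab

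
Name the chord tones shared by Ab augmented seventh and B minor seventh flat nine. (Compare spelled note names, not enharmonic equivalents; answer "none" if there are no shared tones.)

C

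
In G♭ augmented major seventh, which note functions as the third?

B♭

G♭ augmented major seventh is built on G♭; its 3rd is a major 3rd above the root.
A third above G uses the letter B, and the major 3rd above G♭ is B♭.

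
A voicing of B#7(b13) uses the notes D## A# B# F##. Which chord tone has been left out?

G#

B#7(b13) = B#, D##, F##, A#, G#. The voicing lacks the 13th (minor 13th), G#.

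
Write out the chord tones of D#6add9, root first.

D#6add9 is a six-nine built on D#.
D# — root
F## — major 3rd
A# — perfect 5th
B# — major 6th
E# — major 9th

D#  F##  A#  B#  E#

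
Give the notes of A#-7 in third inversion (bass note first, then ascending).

A#-7 = A#–C#–E#–G#; third inversion → seventh (G#) lowest.

G#  A#  C#  E#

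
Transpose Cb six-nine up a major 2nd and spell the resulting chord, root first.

D♭ F A♭ B♭ E♭

C♭ up a major 2nd → D♭. New chord: D♭ six-nine.
- root: D♭
- major 3rd: F
- perfect 5th: A♭
- major 6th: B♭
- major 9th: E♭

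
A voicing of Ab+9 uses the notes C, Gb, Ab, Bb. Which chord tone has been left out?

E

Ab+9 = Ab, C, E, Gb, Bb. The voicing lacks the 5th (augmented 5th), E.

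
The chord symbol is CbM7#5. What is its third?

CbM7#5 is built on C♭; its 3rd is a major 3rd above the root.
A third above C uses the letter E, and the major 3rd above C♭ is E♭.

E♭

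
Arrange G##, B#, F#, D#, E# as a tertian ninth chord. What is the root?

Arranged so that each adjacent pair is a third by letter name: E# – G## – B# – D# – F#.
The bottom of that stack, E#, is the root (this is E# dominant seventh flat nine).

E#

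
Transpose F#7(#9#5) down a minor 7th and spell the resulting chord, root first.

G#, B#, D##, F#, A##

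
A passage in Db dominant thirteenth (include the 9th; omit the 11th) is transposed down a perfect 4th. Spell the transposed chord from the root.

Transposed root: Db → Ab (perfect 4th down). So we spell Ab dominant thirteenth:
Root: Ab
Major 3rd (3rd): C
Perfect 5th (5th): Eb
Minor 7th (7th): Gb
Major 9th (9th): Bb
Major 13th (13th): F

Ab – C – Eb – Gb – Bb – F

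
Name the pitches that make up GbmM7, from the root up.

Gb, Bbb, Db, F

Root Gb, quality minor-major seventh:
Gb — root
Bbb — minor 3rd
Db — perfect 5th
F — major 7th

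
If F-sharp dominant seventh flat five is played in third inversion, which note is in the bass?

E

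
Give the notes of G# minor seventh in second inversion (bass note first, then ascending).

D# – F# – G# – B

G# minor seventh = G#–B–D#–F#; second inversion → fifth (D#) lowest.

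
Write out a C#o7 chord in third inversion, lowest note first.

In root position, C#o7 is C#–E–G–Bb.
Third inversion puts the seventh (Bb) in the bass.

Bb – C# – E – G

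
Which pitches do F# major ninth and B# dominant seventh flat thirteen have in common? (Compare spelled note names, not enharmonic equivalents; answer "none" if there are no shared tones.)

A# G#

F# major ninth = F#, A#, C#, E#, G#.
B# dominant seventh flat thirteen = B#, D##, F##, A#, G#.
Shared: A#, G#.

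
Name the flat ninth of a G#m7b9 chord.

G#m7b9 is built on G#; its 9th is a minor 9th above the root.
A second above G uses the letter A, and the minor 9th above G# is A.

A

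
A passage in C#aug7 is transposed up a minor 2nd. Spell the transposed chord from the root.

D F# A# C

A minor 2nd up from C# is D, so the new chord is D augmented seventh.
D — root
F# — major 3rd
A# — augmented 5th
C — minor 7th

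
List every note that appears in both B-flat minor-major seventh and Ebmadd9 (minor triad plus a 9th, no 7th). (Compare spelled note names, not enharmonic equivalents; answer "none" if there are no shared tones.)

Bb F

B-flat minor-major seventh: Bb Db F A
Ebmadd9: Eb Gb Bb F
Common to both → Bb, F.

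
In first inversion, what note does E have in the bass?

E in root position is E–G#–B.
First inversion places the third in the bass, which is G#.

G#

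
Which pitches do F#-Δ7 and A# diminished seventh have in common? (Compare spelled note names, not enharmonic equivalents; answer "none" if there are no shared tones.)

C#

F#-Δ7: F# A C# E#
A# diminished seventh: A# C# E G
Common to both → C#.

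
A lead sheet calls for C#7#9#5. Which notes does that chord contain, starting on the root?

C#, E#, G##, B, D##

C#7#9#5 is a dominant seventh sharp nine sharp five built on C#.
- root: C#
- major 3rd: E#
- augmented 5th: G##
- minor 7th: B
- augmented 9th: D##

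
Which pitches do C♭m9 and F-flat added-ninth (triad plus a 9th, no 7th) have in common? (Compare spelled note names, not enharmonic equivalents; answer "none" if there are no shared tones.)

C♭m9 = C♭, E𝄫, G♭, B𝄫, D♭.
F-flat added-ninth = F♭, A♭, C♭, G♭.
Shared: C♭, G♭.

C♭ G♭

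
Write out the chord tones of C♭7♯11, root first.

C♭7♯11 is a dominant seventh sharp eleven built on Cb.
Root: Cb
Major 3rd (3rd): Eb
Perfect 5th (5th): Gb
Minor 7th (7th): Bbb
Augmented 11th (11th): F

Cb  Eb  Gb  Bbb  F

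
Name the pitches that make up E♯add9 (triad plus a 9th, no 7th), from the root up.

E# G## B# F##

E♯add9: added-ninth on E#.
E# — root
G## — major 3rd
B# — perfect 5th
F## — major 9th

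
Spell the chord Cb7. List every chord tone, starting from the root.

Cb Eb Gb Bbb

Root Cb, quality dominant seventh:
- root: Cb
- major 3rd: Eb
- perfect 5th: Gb
- minor 7th: Bbb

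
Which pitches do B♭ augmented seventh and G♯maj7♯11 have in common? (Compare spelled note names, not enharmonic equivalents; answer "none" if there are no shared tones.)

none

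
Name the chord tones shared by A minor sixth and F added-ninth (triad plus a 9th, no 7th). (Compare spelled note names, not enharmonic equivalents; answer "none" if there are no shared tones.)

A  C

A minor sixth: A C E F-sharp
F added-ninth: F A C G
Common to both → A, C.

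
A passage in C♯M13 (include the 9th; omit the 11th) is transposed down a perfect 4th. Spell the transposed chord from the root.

G# – B# – D# – F## – A# – E#

C# down a perfect 4th → G#. New chord: G# major thirteenth.
- root: G#
- major 3rd: B#
- perfect 5th: D#
- major 7th: F##
- major 9th: A#
- major 13th: E#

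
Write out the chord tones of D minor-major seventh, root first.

D F A C#

D minor-major seventh: minor-major seventh on D.
- root: D
- minor 3rd: F
- perfect 5th: A
- major 7th: C#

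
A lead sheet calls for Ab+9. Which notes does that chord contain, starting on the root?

Ab+9: dominant ninth sharp five on Ab.
root → Ab
3rd (major 3rd) → C
5th (augmented 5th) → E
7th (minor 7th) → Gb
9th (major 9th) → Bb

Ab, C, E, Gb, Bb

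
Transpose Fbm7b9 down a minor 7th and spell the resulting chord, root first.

G♭, B𝄫, D♭, F♭, A𝄫

Transposed root: F♭ → G♭ (minor 7th down). So we spell G♭ minor seventh flat nine:
root → G♭
3rd (minor 3rd) → B𝄫
5th (perfect 5th) → D♭
7th (minor 7th) → F♭
9th (minor 9th) → A𝄫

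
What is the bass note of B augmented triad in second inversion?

F##

B augmented triad = B–D#–F##. Second inversion → fifth in the bass = F##.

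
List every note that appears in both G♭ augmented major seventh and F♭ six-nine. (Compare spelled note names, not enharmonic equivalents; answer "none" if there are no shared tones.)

G-flat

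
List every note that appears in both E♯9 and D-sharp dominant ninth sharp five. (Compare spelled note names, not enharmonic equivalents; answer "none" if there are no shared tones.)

E♯9 = E#, G##, B#, D#, F##.
D-sharp dominant ninth sharp five = D#, F##, A##, C#, E#.
Shared: E#, D#, F##.

E#, D#, F##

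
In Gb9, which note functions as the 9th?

Ab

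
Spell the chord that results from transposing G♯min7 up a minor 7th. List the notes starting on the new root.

F#  A  C#  E

G# up a minor 7th → F#. New chord: F# minor seventh.
F# — root
A — minor 3rd
C# — perfect 5th
E — minor 7th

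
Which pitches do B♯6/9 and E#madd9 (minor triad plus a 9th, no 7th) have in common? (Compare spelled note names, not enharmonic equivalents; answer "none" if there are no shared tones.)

B♯6/9 = B#, D##, F##, G##, C##.
E#madd9 = E#, G#, B#, F##.
Shared: B#, F##.

B#, F##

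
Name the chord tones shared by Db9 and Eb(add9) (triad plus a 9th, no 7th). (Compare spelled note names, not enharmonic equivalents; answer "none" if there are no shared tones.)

F – Eb

Db9 = Db, F, Ab, Cb, Eb.
Eb(add9) = Eb, G, Bb, F.
Shared: F, Eb.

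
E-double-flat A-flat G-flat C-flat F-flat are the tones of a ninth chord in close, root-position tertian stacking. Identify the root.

F-flat

Stacking in thirds gives F-flat – A-flat – C-flat – E-double-flat – G-flat, so F-flat is the root — F-flat dominant ninth.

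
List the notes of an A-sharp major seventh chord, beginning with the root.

A# – C## – E# – G##

Root A#, quality major seventh:
root → A#
3rd (major 3rd) → C##
5th (perfect 5th) → E#
7th (major 7th) → G##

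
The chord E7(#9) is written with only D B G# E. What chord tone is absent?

F##

E7(#9) = E, G#, B, D, F##. The voicing lacks the 9th (augmented 9th), F##.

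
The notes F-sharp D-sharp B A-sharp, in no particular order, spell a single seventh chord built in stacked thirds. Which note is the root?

Stacking in thirds gives B – D-sharp – F-sharp – A-sharp, so B is the root — B major seventh.

B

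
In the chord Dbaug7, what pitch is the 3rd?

Dbaug7 is built on Db; its 3rd is a major 3rd above the root.
A third above D uses the letter F, and the major 3rd above Db is F.

F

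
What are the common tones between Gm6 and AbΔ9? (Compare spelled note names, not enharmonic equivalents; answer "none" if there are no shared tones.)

G Bb

Gm6 = G, Bb, D, E.
AbΔ9 = Ab, C, Eb, G, Bb.
Shared: G, Bb.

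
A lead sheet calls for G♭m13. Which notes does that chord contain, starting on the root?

Gb – Bbb – Db – Fb – Ab – Cb – Eb

G♭m13 is a minor thirteenth built on Gb.
Root: Gb
Minor 3rd (3rd): Bbb
Perfect 5th (5th): Db
Minor 7th (7th): Fb
Major 9th (9th): Ab
Perfect 11th (11th): Cb
Major 13th (13th): Eb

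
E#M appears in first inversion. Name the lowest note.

E#M = E#–G##–B#. First inversion → third in the bass = G##.

G##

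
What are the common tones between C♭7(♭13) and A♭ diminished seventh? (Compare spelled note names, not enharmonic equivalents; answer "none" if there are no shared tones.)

C♭7(♭13) = C♭, E♭, G♭, B𝄫, A𝄫.
A♭ diminished seventh = A♭, C♭, E𝄫, G𝄫.
Shared: C♭.

C♭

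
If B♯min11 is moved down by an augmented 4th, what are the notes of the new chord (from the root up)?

Transposed root: B# → F# (augmented 4th down). So we spell F# minor eleventh:
F# — root
A — minor 3rd
C# — perfect 5th
E — minor 7th
G# — major 9th
B — perfect 11th

F# – A – C# – E – G# – B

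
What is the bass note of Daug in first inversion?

F♯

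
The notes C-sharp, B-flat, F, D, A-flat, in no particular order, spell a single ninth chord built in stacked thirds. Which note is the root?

B-flat

Arranged so that each adjacent pair is a third by letter name: B-flat – D – F – A-flat – C-sharp.
The bottom of that stack, B-flat, is the root (this is B-flat dominant seventh sharp nine).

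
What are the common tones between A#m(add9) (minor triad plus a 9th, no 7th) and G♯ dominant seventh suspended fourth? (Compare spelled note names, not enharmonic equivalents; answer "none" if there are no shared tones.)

A#m(add9): A# C# E# B#
G♯ dominant seventh suspended fourth: G# C# D# F#
Common to both → C#.

C#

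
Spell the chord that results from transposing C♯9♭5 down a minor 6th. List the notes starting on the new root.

Transposed root: C# → E# (minor 6th down). So we spell E# dominant ninth flat five:
root → E#
3rd (major 3rd) → G##
5th (diminished 5th) → B
7th (minor 7th) → D#
9th (major 9th) → F##

E# G## B D# F##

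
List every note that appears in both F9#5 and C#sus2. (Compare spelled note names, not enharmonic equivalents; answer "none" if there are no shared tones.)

C#

F9#5 = F, A, C#, Eb, G.
C#sus2 = C#, D#, G#.
Shared: C#.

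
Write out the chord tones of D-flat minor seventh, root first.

D♭, F♭, A♭, C♭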